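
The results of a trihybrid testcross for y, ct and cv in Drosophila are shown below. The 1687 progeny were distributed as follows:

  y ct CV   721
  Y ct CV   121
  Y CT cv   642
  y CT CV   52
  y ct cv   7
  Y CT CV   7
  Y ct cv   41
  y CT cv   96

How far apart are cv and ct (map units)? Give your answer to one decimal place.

6.3 map units

The two most frequent reciprocal classes, Y CT cv and y ct CV, are the parental types, so the F1 was Y CT cv / y ct CV.
The two rarest classes, Y CT CV and y ct cv, are the double crossovers. Comparing them with the parentals, only the cv allele has switched, so cv is the middle locus and the order is y – cv – ct.
Crossovers in the cv–ct interval produce the single-crossover classes Y ct cv and y CT CV (41 + 52 = 93) plus the double crossovers (14).
RF(cv–ct) = (93 + 14) / 1687 = 107/1687 = 0.0634 → 6.3 map units.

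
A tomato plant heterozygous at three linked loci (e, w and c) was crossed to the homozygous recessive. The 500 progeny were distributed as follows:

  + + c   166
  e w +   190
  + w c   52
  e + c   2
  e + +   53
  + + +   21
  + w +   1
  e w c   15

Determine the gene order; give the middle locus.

e

The two most frequent reciprocal classes, e w + and + + c, are the parental types, so the F1 was e w + / + + c.
The two rarest classes, + w + and e + c, are the double crossovers. Comparing them with the parentals, only the e allele has switched, so e is the middle locus and the order is c – e – w.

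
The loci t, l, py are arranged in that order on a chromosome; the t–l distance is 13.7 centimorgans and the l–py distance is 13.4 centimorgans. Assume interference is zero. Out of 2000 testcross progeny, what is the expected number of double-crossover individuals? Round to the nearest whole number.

37

Map distances give recombination frequencies of 0.137 and 0.134 for the two intervals.
With no interference, expected double-crossover frequency = 0.137 × 0.134 = 0.01836.
Expected number = 0.01836 × 2000 = 36.72 ≈ 37.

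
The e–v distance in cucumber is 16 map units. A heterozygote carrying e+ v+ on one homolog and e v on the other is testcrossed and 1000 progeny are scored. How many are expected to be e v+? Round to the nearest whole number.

80

A map distance of 16 map units corresponds to a recombination frequency of 0.160.
The F1 is e+ v+ / e v, so e v+ is a recombinant gamete class with expected frequency r/2 = 0.160/2 = 0.0800.
Expected number = 0.0800 × 1000 = 80.00 ≈ 80.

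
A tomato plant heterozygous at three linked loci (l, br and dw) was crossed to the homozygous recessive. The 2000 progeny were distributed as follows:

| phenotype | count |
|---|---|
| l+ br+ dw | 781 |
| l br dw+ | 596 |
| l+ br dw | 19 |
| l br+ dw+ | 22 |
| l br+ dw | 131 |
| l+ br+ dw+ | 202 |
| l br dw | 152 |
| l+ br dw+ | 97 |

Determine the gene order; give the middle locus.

br

The two most frequent reciprocal classes, l br dw+ and l+ br+ dw, are the parental types, so the F1 was l br dw+ / l+ br+ dw.
The two rarest classes, l br+ dw+ and l+ br dw, are the double crossovers. Comparing them with the parentals, only the br allele has switched, so br is the middle locus and the order is l – br – dw.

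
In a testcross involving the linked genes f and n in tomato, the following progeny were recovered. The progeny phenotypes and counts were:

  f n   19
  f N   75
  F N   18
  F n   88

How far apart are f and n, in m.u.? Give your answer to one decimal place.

18.5 m.u.

The two most frequent classes, F n (88) and f N (75), are the parental types, so the F1 was F n / f N.
The recombinant classes are F N and f n: 18 + 19 = 37.
Recombination frequency = 37/200 = 0.1850 ≈ 18.5%, i.e. 18.5 m.u.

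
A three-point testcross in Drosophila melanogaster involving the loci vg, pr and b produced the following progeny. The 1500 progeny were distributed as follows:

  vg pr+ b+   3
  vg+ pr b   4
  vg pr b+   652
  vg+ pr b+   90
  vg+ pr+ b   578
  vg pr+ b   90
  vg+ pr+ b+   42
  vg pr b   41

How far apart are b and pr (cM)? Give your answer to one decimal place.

6.0 cM

The two most frequent reciprocal classes, vg pr b+ and vg+ pr+ b, are the parental types, so the F1 was vg pr b+ / vg+ pr+ b.
The two rarest classes, vg pr+ b+ and vg+ pr b, are the double crossovers. Comparing them with the parentals, only the pr allele has switched, so pr is the middle locus and the order is b – pr – vg.
Crossovers in the b–pr interval produce the single-crossover classes vg pr b and vg+ pr+ b+ (41 + 42 = 83) plus the double crossovers (7).
RF(b–pr) = (83 + 7) / 1500 = 90/1500 = 0.0600 → 6.0 cM.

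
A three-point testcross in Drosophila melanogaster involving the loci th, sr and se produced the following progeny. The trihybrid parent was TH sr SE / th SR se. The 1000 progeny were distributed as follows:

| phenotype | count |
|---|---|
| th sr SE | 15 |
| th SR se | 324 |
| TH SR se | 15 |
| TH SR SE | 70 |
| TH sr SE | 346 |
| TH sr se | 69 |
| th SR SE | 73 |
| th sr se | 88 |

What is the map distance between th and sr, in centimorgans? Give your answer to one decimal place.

18.8 centimorgans

The two rarest classes, th sr SE and TH SR se, are the double crossovers. Comparing them with the parentals, only the th allele has switched, so th is the middle locus and the order is sr – th – se.
Crossovers in the sr–th interval produce the single-crossover classes TH SR SE and th sr se (70 + 88 = 158) plus the double crossovers (30).
RF(sr–th) = (158 + 30) / 1000 = 188/1000 = 0.1880 → 18.8 centimorgans.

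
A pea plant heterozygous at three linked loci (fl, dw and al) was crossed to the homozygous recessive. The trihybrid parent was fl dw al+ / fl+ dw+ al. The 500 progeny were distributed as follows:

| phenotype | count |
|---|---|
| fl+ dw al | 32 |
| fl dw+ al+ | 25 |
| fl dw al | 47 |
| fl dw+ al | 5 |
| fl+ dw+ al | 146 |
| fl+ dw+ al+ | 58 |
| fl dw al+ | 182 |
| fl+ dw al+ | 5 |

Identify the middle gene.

fl

The two rarest classes, fl+ dw al+ and fl dw+ al, are the double crossovers. Comparing them with the parentals, only the fl allele has switched, so fl is the middle locus and the order is dw – fl – al.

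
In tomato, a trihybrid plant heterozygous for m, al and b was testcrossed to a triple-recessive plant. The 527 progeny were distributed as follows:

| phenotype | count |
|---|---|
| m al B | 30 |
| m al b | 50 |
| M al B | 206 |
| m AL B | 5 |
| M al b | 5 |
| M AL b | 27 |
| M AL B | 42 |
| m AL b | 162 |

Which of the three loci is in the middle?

b

The two most frequent reciprocal classes, M al B and m AL b, are the parental types, so the F1 was M al B / m AL b.
The two rarest classes, M al b and m AL B, are the double crossovers. Comparing them with the parentals, only the b allele has switched, so b is the middle locus and the order is al – b – m.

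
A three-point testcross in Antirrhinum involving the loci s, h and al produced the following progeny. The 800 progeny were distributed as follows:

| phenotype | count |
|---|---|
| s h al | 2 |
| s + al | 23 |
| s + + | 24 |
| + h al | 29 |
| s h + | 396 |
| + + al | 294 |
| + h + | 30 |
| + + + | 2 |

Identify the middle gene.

The two most frequent reciprocal classes, s h + and + + al, are the parental types, so the F1 was s h + / + + al.
The two rarest classes, s h al and + + +, are the double crossovers. Comparing them with the parentals, only the al allele has switched, so al is the middle locus and the order is h – al – s.

al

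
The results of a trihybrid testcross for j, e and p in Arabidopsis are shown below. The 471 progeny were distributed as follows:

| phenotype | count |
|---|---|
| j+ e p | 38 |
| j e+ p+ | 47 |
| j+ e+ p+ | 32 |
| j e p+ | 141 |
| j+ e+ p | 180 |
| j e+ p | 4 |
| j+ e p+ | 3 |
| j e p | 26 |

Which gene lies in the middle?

The two most frequent reciprocal classes, j e p+ and j+ e+ p, are the parental types, so the F1 was j e p+ / j+ e+ p.
The two rarest classes, j+ e p+ and j e+ p, are the double crossovers. Comparing them with the parentals, only the j allele has switched, so j is the middle locus and the order is p – j – e.

j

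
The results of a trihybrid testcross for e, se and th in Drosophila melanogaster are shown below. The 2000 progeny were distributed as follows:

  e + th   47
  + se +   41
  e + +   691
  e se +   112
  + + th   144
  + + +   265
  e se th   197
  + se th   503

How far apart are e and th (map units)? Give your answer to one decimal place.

27.5 map units

The two most frequent reciprocal classes, + se th and e + +, are the parental types, so the F1 was + se th / e + +.
The two rarest classes, + se + and e + th, are the double crossovers. Comparing them with the parentals, only the th allele has switched, so th is the middle locus and the order is e – th – se.
Crossovers in the e–th interval produce the single-crossover classes e se th and + + + (197 + 265 = 462) plus the double crossovers (88).
RF(e–th) = (462 + 88) / 2000 = 550/2000 = 0.2750 → 27.5 map units.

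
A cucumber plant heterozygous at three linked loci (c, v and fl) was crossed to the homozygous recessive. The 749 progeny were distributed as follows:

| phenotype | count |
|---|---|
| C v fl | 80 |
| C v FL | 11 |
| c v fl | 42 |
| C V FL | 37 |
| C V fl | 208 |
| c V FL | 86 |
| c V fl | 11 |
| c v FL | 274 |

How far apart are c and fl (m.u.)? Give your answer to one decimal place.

13.5 m.u.

The two most frequent reciprocal classes, C V fl and c v FL, are the parental types, so the F1 was C V fl / c v FL.
The two rarest classes, c V fl and C v FL, are the double crossovers. Comparing them with the parentals, only the c allele has switched, so c is the middle locus and the order is fl – c – v.
Crossovers in the fl–c interval produce the single-crossover classes C V FL and c v fl (37 + 42 = 79) plus the double crossovers (22).
RF(fl–c) = (79 + 22) / 749 = 101/749 = 0.1348 → 13.5 m.u.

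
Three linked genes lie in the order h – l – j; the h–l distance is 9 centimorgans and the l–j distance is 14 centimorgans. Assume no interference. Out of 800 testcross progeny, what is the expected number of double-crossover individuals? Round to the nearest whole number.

Map distances give recombination frequencies of 0.090 and 0.140 for the two intervals.
With no interference, expected double-crossover frequency = 0.090 × 0.140 = 0.01260.
Expected number = 0.01260 × 800 = 10.08 ≈ 10.

10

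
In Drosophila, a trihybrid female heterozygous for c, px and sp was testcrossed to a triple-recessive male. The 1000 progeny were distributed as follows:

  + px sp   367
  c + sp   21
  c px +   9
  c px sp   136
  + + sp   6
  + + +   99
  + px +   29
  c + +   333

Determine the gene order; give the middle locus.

px

The two most frequent reciprocal classes, c + + and + px sp, are the parental types, so the F1 was c + + / + px sp.
The two rarest classes, c px + and + + sp, are the double crossovers. Comparing them with the parentals, only the px allele has switched, so px is the middle locus and the order is c – px – sp.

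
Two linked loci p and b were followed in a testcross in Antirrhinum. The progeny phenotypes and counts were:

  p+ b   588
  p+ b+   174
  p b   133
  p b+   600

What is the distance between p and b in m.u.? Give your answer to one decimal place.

20.5 m.u.

The two most frequent classes, p+ b (588) and p b+ (600), are the parental types, so the F1 was p+ b / p b+.
The recombinant classes are p+ b+ and p b: 174 + 133 = 307.
Recombination frequency = 307/1495 = 0.2054 ≈ 20.5%, i.e. 20.5 m.u.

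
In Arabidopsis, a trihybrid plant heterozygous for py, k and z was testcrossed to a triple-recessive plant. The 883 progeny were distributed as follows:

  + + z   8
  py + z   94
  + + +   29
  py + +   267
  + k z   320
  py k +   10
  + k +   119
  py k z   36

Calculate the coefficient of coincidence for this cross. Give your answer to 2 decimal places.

0.83

The two most frequent reciprocal classes, + k z and py + +, are the parental types, so the F1 was + k z / py + +.
The two rarest classes, + + z and py k +, are the double crossovers. Comparing them with the parentals, only the k allele has switched, so k is the middle locus and the order is py – k – z.
py–k: (65 + 18)/883 = 0.0940; k–z: (213 + 18)/883 = 0.2616.
Expected DCO frequency = 0.0940 × 0.2616 ≈ 0.02459; observed = 18/883 ≈ 0.02039.
Coefficient of coincidence = 0.02039/0.02459 ≈ 0.83.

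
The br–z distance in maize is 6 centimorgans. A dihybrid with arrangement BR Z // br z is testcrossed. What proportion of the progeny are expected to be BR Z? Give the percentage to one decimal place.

A map distance of 6 centimorgans corresponds to a recombination frequency of 0.060.
The F1 is BR Z / br z, so BR Z is a parental gamete class with expected frequency (1 − r)/2 = 0.940/2 = 0.4700.
That is 0.4700 = 47.0% of the progeny.

47.0%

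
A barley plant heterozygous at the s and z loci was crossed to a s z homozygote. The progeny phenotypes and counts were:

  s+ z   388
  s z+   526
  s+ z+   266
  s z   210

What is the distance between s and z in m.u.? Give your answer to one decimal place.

34.2 m.u.

The two most frequent classes, s+ z (388) and s z+ (526), are the parental types, so the F1 was s+ z / s z+.
The recombinant classes are s+ z+ and s z: 266 + 210 = 476.
Recombination frequency = 476/1390 = 0.3424 ≈ 34.2%, i.e. 34.2 m.u.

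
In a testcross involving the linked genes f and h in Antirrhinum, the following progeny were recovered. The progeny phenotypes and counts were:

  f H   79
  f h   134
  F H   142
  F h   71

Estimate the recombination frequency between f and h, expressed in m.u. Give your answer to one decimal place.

35.2 m.u.

The two most frequent classes, F H (142) and f h (134), are the parental types, so the F1 was F H / f h.
The recombinant classes are F h and f H: 71 + 79 = 150.
Recombination frequency = 150/426 = 0.3521 ≈ 35.2%, i.e. 35.2 m.u.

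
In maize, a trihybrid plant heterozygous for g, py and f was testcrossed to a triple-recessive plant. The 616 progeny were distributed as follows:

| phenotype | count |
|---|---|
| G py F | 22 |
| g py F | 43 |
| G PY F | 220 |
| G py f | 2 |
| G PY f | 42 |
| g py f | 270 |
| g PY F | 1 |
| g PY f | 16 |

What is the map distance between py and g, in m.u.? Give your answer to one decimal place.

The two most frequent reciprocal classes, G PY F and g py f, are the parental types, so the F1 was G PY F / g py f.
The two rarest classes, g PY F and G py f, are the double crossovers. Comparing them with the parentals, only the g allele has switched, so g is the middle locus and the order is py – g – f.
Crossovers in the py–g interval produce the single-crossover classes G py F and g PY f (22 + 16 = 38) plus the double crossovers (3).
RF(py–g) = (38 + 3) / 616 = 41/616 = 0.0666 → 6.7 m.u.

6.7 m.u.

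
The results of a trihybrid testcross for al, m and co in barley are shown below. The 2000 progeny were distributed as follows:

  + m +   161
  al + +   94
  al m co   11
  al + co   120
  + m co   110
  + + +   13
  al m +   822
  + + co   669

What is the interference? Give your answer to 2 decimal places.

The two most frequent reciprocal classes, + + co and al m +, are the parental types, so the F1 was + + co / al m +.
The two rarest classes, + + + and al m co, are the double crossovers. Comparing them with the parentals, only the co allele has switched, so co is the middle locus and the order is m – co – al.
m–co: (204 + 24)/2000 = 0.1140; co–al: (281 + 24)/2000 = 0.1525.
Expected DCO frequency = 0.1140 × 0.1525 ≈ 0.01739; observed = 24/2000 ≈ 0.01200.
Coefficient of coincidence = 0.01200/0.01739 ≈ 0.69; interference = 1 − 0.69 = 0.31.

0.31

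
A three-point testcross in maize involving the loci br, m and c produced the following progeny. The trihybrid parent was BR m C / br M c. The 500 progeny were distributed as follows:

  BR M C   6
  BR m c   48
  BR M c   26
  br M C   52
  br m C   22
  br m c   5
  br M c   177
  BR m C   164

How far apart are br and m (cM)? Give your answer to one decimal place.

11.8 cM

The two rarest classes, BR M C and br m c, are the double crossovers. Comparing them with the parentals, only the m allele has switched, so m is the middle locus and the order is br – m – c.
Crossovers in the br–m interval produce the single-crossover classes br m C and BR M c (22 + 26 = 48) plus the double crossovers (11).
RF(br–m) = (48 + 11) / 500 = 59/500 = 0.1180 → 11.8 cM.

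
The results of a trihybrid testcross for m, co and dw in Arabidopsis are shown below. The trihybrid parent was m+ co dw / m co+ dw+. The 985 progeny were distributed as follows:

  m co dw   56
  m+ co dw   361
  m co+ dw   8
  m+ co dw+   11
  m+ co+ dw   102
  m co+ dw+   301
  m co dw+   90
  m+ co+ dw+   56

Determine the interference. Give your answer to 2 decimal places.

The two rarest classes, m+ co dw+ and m co+ dw, are the double crossovers. Comparing them with the parentals, only the dw allele has switched, so dw is the middle locus and the order is m – dw – co.
m–dw: (112 + 19)/985 = 0.1330; dw–co: (192 + 19)/985 = 0.2142.
Expected DCO frequency = 0.1330 × 0.2142 ≈ 0.02849; observed = 19/985 ≈ 0.01929.
Coefficient of coincidence = 0.01929/0.02849 ≈ 0.68; interference = 1 − 0.68 = 0.32.

0.32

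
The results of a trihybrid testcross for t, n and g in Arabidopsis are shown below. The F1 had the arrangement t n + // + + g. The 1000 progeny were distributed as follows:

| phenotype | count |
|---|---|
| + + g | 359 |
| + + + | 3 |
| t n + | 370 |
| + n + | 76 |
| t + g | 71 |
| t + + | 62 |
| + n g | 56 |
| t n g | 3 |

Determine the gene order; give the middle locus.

The two rarest classes, t n g and + + +, are the double crossovers. Comparing them with the parentals, only the g allele has switched, so g is the middle locus and the order is t – g – n.

g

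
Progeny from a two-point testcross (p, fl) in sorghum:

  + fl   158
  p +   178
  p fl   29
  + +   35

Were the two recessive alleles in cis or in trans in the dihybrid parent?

The two most frequent classes are + fl (158) and p + (178); these are the parental (non-recombinant) types.
So the F1 carried + fl on one chromosome and p + on the other — the recessive alleles are on opposite chromosomes (trans / repulsion).

trans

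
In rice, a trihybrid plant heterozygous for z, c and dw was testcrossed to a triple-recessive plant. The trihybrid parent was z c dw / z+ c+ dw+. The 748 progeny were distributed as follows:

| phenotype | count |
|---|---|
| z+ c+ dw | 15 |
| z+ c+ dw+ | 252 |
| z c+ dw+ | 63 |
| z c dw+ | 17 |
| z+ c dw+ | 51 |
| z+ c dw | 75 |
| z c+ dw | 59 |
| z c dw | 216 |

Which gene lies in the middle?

The two rarest classes, z c dw+ and z+ c+ dw, are the double crossovers. Comparing them with the parentals, only the dw allele has switched, so dw is the middle locus and the order is z – dw – c.

dw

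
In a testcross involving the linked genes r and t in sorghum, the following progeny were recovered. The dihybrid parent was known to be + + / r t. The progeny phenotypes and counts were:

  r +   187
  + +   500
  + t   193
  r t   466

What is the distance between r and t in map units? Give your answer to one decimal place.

28.2 map units

The recombinant classes are + t and r +: 193 + 187 = 380.
Recombination frequency = 380/1346 = 0.2823 ≈ 28.2%, i.e. 28.2 map units.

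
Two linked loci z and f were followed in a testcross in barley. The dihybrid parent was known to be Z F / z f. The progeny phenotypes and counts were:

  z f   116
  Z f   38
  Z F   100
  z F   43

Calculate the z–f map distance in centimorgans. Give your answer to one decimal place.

27.3 centimorgans

The recombinant classes are Z f and z F: 38 + 43 = 81.
Recombination frequency = 81/297 = 0.2727 ≈ 27.3%, i.e. 27.3 centimorgans.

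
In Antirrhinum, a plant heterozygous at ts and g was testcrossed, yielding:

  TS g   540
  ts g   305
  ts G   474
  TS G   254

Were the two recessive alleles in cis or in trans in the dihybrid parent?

The two most frequent classes are TS g (540) and ts G (474); these are the parental (non-recombinant) types.
So the F1 carried TS g on one chromosome and ts G on the other — the recessive alleles are on opposite chromosomes (trans / repulsion).

trans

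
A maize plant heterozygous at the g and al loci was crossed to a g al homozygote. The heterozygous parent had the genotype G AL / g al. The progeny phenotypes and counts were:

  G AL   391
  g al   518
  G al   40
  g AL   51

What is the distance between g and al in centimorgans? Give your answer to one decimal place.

The recombinant classes are G al and g AL: 40 + 51 = 91.
Recombination frequency = 91/1000 = 0.0910 ≈ 9.1%, i.e. 9.1 centimorgans.

9.1 centimorgans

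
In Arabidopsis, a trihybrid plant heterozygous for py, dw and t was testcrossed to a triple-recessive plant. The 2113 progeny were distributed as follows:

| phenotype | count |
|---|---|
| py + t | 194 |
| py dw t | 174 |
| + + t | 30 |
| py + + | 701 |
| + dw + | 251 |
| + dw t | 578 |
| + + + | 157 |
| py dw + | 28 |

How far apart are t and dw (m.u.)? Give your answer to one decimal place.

23.8 m.u.

The two most frequent reciprocal classes, + dw t and py + +, are the parental types, so the F1 was + dw t / py + +.
The two rarest classes, + + t and py dw +, are the double crossovers. Comparing them with the parentals, only the dw allele has switched, so dw is the middle locus and the order is t – dw – py.
Crossovers in the t–dw interval produce the single-crossover classes + dw + and py + t (251 + 194 = 445) plus the double crossovers (58).
RF(t–dw) = (445 + 58) / 2113 = 503/2113 = 0.2381 → 23.8 m.u.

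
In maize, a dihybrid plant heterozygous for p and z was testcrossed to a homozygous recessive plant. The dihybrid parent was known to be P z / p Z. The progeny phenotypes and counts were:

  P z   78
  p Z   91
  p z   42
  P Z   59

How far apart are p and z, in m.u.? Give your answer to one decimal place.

The recombinant classes are P Z and p z: 59 + 42 = 101.
Recombination frequency = 101/270 = 0.3741 ≈ 37.4%, i.e. 37.4 m.u.

37.4 m.u.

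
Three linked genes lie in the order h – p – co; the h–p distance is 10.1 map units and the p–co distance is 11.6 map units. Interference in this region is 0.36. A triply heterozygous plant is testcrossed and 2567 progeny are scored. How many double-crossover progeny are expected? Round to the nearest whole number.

19

Map distances give recombination frequencies of 0.101 and 0.116 for the two intervals.
With interference 0.36 (so coincidence = 0.64), expected double-crossover frequency = 0.101 × 0.116 × 0.64 = 0.00750.
Expected number = 0.00750 × 2567 = 19.25 ≈ 19.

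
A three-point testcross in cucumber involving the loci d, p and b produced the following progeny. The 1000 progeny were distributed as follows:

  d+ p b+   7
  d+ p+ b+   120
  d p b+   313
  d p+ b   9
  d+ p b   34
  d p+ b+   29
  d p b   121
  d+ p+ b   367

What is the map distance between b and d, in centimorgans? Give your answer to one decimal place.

The two most frequent reciprocal classes, d p b+ and d+ p+ b, are the parental types, so the F1 was d p b+ / d+ p+ b.
The two rarest classes, d+ p b+ and d p+ b, are the double crossovers. Comparing them with the parentals, only the d allele has switched, so d is the middle locus and the order is p – d – b.
Crossovers in the d–b interval produce the single-crossover classes d p b and d+ p+ b+ (121 + 120 = 241) plus the double crossovers (16).
RF(d–b) = (241 + 16) / 1000 = 257/1000 = 0.2570 → 25.7 centimorgans.

25.7 centimorgans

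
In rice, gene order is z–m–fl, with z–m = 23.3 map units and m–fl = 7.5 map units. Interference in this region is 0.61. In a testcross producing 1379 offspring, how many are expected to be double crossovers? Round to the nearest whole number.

Map distances give recombination frequencies of 0.233 and 0.075 for the two intervals.
With interference 0.61 (so coincidence = 0.39), expected double-crossover frequency = 0.233 × 0.075 × 0.39 = 0.00682.
Expected number = 0.00682 × 1379 = 9.40 ≈ 9.

9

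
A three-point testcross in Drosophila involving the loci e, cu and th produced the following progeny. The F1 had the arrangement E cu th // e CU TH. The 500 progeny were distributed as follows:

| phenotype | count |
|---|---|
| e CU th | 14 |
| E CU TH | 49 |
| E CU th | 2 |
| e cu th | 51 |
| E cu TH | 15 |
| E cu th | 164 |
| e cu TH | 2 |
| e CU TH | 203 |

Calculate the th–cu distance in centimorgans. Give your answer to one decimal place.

6.6 centimorgans

The two rarest classes, E CU th and e cu TH, are the double crossovers. Comparing them with the parentals, only the cu allele has switched, so cu is the middle locus and the order is th – cu – e.
Crossovers in the th–cu interval produce the single-crossover classes E cu TH and e CU th (15 + 14 = 29) plus the double crossovers (4).
RF(th–cu) = (29 + 4) / 500 = 33/500 = 0.0660 → 6.6 centimorgans.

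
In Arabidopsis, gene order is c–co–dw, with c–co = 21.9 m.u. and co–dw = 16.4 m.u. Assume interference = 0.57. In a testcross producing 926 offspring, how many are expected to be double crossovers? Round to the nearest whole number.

Map distances give recombination frequencies of 0.219 and 0.164 for the two intervals.
With interference 0.57 (so coincidence = 0.43), expected double-crossover frequency = 0.219 × 0.164 × 0.43 = 0.01544.
Expected number = 0.01544 × 926 = 14.30 ≈ 14.

14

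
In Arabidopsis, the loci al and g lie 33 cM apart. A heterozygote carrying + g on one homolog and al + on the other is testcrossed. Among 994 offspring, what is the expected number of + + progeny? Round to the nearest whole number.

A map distance of 33 cM corresponds to a recombination frequency of 0.330.
The F1 is + g / al +, so + + is a recombinant gamete class with expected frequency r/2 = 0.330/2 = 0.1650.
Expected number = 0.1650 × 994 = 164.01 ≈ 164.

164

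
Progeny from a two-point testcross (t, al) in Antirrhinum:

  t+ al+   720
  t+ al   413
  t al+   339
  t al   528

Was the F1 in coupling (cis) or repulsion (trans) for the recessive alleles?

The two most frequent classes are t+ al+ (720) and t al (528); these are the parental (non-recombinant) types.
So the F1 carried t+ al+ on one chromosome and t al on the other — the recessive alleles are on the same chromosome (cis / coupling).

cis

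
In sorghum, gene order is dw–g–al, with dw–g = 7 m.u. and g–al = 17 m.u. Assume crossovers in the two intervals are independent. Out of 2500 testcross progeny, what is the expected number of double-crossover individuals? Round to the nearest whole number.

Map distances give recombination frequencies of 0.070 and 0.170 for the two intervals.
With no interference, expected double-crossover frequency = 0.070 × 0.170 = 0.01190.
Expected number = 0.01190 × 2500 = 29.75 ≈ 30.

30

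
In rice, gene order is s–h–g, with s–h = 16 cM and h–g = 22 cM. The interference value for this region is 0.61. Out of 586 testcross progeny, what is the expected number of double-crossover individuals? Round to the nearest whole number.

8

Map distances give recombination frequencies of 0.160 and 0.220 for the two intervals.
With interference 0.61 (so coincidence = 0.39), expected double-crossover frequency = 0.160 × 0.220 × 0.39 = 0.01373.
Expected number = 0.01373 × 586 = 8.04 ≈ 8.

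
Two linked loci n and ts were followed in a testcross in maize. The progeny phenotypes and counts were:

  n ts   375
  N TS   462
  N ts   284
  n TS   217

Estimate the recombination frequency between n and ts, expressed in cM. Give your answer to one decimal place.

37.4 cM

The two most frequent classes, N TS (462) and n ts (375), are the parental types, so the F1 was N TS / n ts.
The recombinant classes are N ts and n TS: 284 + 217 = 501.
Recombination frequency = 501/1338 = 0.3744 ≈ 37.4%, i.e. 37.4 cM.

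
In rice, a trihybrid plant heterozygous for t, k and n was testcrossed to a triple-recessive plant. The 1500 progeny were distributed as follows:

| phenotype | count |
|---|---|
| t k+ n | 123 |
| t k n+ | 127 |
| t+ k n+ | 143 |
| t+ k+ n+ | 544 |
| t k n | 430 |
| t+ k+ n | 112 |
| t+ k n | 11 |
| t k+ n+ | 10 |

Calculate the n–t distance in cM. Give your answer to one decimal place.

17.3 cM

The two most frequent reciprocal classes, t+ k+ n+ and t k n, are the parental types, so the F1 was t+ k+ n+ / t k n.
The two rarest classes, t k+ n+ and t+ k n, are the double crossovers. Comparing them with the parentals, only the t allele has switched, so t is the middle locus and the order is k – t – n.
Crossovers in the t–n interval produce the single-crossover classes t+ k+ n and t k n+ (112 + 127 = 239) plus the double crossovers (21).
RF(t–n) = (239 + 21) / 1500 = 260/1500 = 0.1733 → 17.3 cM.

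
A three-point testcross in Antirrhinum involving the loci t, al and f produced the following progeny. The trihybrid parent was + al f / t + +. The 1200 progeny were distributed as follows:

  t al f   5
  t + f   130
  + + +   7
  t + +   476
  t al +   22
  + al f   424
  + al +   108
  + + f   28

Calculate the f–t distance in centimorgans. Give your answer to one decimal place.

The two rarest classes, t al f and + + +, are the double crossovers. Comparing them with the parentals, only the t allele has switched, so t is the middle locus and the order is f – t – al.
Crossovers in the f–t interval produce the single-crossover classes + al + and t + f (108 + 130 = 238) plus the double crossovers (12).
RF(f–t) = (238 + 12) / 1200 = 250/1200 = 0.2083 → 20.8 centimorgans.

20.8 centimorgans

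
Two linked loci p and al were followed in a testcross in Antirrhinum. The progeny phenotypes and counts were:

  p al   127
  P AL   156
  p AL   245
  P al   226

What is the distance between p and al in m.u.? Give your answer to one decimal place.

The two most frequent classes, P al (226) and p AL (245), are the parental types, so the F1 was P al / p AL.
The recombinant classes are P AL and p al: 156 + 127 = 283.
Recombination frequency = 283/754 = 0.3753 ≈ 37.5%, i.e. 37.5 m.u.

37.5 m.u.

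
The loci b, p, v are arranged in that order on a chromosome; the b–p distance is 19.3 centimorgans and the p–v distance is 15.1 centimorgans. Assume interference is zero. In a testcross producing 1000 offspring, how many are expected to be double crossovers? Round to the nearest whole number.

Map distances give recombination frequencies of 0.193 and 0.151 for the two intervals.
With no interference, expected double-crossover frequency = 0.193 × 0.151 = 0.02914.
Expected number = 0.02914 × 1000 = 29.14 ≈ 29.

29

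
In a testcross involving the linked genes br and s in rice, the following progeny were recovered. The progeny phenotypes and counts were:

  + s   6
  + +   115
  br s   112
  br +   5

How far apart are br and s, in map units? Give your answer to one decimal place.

4.6 map units

The two most frequent classes, + + (115) and br s (112), are the parental types, so the F1 was + + / br s.
The recombinant classes are + s and br +: 6 + 5 = 11.
Recombination frequency = 11/238 = 0.0462 ≈ 4.6%, i.e. 4.6 map units.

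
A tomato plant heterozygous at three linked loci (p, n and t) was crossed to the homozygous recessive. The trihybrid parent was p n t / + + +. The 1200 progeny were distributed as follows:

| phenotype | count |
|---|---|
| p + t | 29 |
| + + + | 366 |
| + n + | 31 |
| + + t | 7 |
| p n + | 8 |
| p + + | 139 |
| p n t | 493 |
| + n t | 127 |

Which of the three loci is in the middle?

The two rarest classes, p n + and + + t, are the double crossovers. Comparing them with the parentals, only the t allele has switched, so t is the middle locus and the order is n – t – p.

t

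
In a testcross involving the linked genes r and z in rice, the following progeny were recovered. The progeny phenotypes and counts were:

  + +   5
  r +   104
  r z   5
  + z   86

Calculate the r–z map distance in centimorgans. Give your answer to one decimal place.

5.0 centimorgans

The two most frequent classes, + z (86) and r + (104), are the parental types, so the F1 was + z / r +.
The recombinant classes are + + and r z: 5 + 5 = 10.
Recombination frequency = 10/200 = 0.0500 ≈ 5.0%, i.e. 5.0 centimorgans.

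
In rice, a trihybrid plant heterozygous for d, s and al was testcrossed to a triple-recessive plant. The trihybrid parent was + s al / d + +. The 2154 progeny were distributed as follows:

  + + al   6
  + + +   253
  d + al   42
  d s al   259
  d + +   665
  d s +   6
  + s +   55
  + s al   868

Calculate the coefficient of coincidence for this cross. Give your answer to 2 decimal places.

The two rarest classes, + + al and d s +, are the double crossovers. Comparing them with the parentals, only the s allele has switched, so s is the middle locus and the order is d – s – al.
d–s: (512 + 12)/2154 = 0.2433; s–al: (97 + 12)/2154 = 0.0506.
Expected DCO frequency = 0.2433 × 0.0506 ≈ 0.01231; observed = 12/2154 ≈ 0.00557.
Coefficient of coincidence = 0.00557/0.01231 ≈ 0.45.

0.45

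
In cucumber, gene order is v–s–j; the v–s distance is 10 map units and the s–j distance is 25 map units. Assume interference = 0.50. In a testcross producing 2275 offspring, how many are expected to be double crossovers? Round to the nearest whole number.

28

Map distances give recombination frequencies of 0.100 and 0.250 for the two intervals.
With interference 0.50 (so coincidence = 0.50), expected double-crossover frequency = 0.100 × 0.250 × 0.50 = 0.01250.
Expected number = 0.01250 × 2275 = 28.44 ≈ 28.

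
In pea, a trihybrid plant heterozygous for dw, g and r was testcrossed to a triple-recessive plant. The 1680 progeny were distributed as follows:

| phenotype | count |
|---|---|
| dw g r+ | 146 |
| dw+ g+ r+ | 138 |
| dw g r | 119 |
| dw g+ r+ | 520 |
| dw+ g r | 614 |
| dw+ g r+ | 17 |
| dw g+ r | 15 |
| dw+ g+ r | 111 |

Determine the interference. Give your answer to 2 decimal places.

0.36

The two most frequent reciprocal classes, dw g+ r+ and dw+ g r, are the parental types, so the F1 was dw g+ r+ / dw+ g r.
The two rarest classes, dw g+ r and dw+ g r+, are the double crossovers. Comparing them with the parentals, only the r allele has switched, so r is the middle locus and the order is dw – r – g.
dw–r: (257 + 32)/1680 = 0.1720; r–g: (257 + 32)/1680 = 0.1720.
Expected DCO frequency = 0.1720 × 0.1720 ≈ 0.02958; observed = 32/1680 ≈ 0.01905.
Coefficient of coincidence = 0.01905/0.02958 ≈ 0.64; interference = 1 − 0.64 = 0.36.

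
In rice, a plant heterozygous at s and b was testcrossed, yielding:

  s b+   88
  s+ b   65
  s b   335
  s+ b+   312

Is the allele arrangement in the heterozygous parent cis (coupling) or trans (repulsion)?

The two most frequent classes are s+ b+ (312) and s b (335); these are the parental (non-recombinant) types.
So the F1 carried s+ b+ on one chromosome and s b on the other — the recessive alleles are on the same chromosome (cis / coupling).

cis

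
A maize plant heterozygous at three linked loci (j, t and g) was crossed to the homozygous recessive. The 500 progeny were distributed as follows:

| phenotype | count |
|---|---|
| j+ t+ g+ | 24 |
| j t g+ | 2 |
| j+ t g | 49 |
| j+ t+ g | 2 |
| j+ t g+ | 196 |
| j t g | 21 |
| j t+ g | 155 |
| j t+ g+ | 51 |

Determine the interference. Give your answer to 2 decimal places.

The two most frequent reciprocal classes, j t+ g and j+ t g+, are the parental types, so the F1 was j t+ g / j+ t g+.
The two rarest classes, j+ t+ g and j t g+, are the double crossovers. Comparing them with the parentals, only the j allele has switched, so j is the middle locus and the order is g – j – t.
g–j: (100 + 4)/500 = 0.2080; j–t: (45 + 4)/500 = 0.0980.
Expected DCO frequency = 0.2080 × 0.0980 ≈ 0.02038; observed = 4/500 ≈ 0.00800.
Coefficient of coincidence = 0.00800/0.02038 ≈ 0.39; interference = 1 − 0.39 = 0.61.

0.61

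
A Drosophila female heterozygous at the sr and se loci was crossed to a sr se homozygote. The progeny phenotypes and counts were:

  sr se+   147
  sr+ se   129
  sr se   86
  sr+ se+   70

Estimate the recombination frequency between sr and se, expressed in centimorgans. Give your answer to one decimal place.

36.1 centimorgans

The two most frequent classes, sr+ se (129) and sr se+ (147), are the parental types, so the F1 was sr+ se / sr se+.
The recombinant classes are sr+ se+ and sr se: 70 + 86 = 156.
Recombination frequency = 156/432 = 0.3611 ≈ 36.1%, i.e. 36.1 centimorgans.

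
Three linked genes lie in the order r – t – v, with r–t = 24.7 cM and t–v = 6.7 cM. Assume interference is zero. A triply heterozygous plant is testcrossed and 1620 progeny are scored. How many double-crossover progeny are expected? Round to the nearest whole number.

Map distances give recombination frequencies of 0.247 and 0.067 for the two intervals.
With no interference, expected double-crossover frequency = 0.247 × 0.067 = 0.01655.
Expected number = 0.01655 × 1620 = 26.81 ≈ 27.

27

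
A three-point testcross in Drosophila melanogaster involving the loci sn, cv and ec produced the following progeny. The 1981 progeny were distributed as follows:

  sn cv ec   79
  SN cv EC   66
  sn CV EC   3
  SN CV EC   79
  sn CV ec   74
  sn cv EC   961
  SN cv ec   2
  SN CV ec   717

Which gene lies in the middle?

The two most frequent reciprocal classes, SN CV ec and sn cv EC, are the parental types, so the F1 was SN CV ec / sn cv EC.
The two rarest classes, SN cv ec and sn CV EC, are the double crossovers. Comparing them with the parentals, only the cv allele has switched, so cv is the middle locus and the order is sn – cv – ec.

cv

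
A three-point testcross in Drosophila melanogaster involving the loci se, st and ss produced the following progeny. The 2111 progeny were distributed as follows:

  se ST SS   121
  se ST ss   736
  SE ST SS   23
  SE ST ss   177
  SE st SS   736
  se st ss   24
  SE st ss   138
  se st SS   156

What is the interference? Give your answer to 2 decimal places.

The two most frequent reciprocal classes, SE st SS and se ST ss, are the parental types, so the F1 was SE st SS / se ST ss.
The two rarest classes, SE ST SS and se st ss, are the double crossovers. Comparing them with the parentals, only the st allele has switched, so st is the middle locus and the order is se – st – ss.
se–st: (333 + 47)/2111 = 0.1800; st–ss: (259 + 47)/2111 = 0.1450.
Expected DCO frequency = 0.1800 × 0.1450 ≈ 0.02610; observed = 47/2111 ≈ 0.02226.
Coefficient of coincidence = 0.02226/0.02610 ≈ 0.85; interference = 1 − 0.85 = 0.15.

0.15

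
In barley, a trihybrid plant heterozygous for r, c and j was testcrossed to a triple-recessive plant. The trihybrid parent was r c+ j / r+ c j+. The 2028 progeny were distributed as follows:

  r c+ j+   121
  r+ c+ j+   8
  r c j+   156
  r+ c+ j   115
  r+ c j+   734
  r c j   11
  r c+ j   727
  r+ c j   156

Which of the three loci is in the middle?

c

The two rarest classes, r c j and r+ c+ j+, are the double crossovers. Comparing them with the parentals, only the c allele has switched, so c is the middle locus and the order is r – c – j.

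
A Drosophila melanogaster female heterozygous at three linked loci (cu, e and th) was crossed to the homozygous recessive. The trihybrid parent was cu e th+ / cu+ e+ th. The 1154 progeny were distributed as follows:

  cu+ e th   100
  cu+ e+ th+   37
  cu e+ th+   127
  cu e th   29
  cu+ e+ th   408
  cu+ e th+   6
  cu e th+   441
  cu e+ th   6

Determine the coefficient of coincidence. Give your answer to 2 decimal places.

0.74

The two rarest classes, cu+ e th+ and cu e+ th, are the double crossovers. Comparing them with the parentals, only the cu allele has switched, so cu is the middle locus and the order is e – cu – th.
e–cu: (227 + 12)/1154 = 0.2071; cu–th: (66 + 12)/1154 = 0.0676.
Expected DCO frequency = 0.2071 × 0.0676 ≈ 0.01400; observed = 12/1154 ≈ 0.01040.
Coefficient of coincidence = 0.01040/0.01400 ≈ 0.74.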